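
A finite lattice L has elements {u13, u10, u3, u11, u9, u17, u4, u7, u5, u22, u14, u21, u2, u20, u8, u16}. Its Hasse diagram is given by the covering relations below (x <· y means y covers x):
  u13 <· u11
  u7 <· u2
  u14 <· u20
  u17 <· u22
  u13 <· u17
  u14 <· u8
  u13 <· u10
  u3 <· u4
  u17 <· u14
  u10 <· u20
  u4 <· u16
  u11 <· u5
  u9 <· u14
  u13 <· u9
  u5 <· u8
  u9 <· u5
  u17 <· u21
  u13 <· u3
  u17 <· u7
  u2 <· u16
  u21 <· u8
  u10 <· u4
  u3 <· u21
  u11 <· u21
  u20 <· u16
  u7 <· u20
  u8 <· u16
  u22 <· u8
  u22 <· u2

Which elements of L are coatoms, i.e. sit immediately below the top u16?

u2, u20, u4, u8

The coatoms are exactly the elements covered by u16: u2, u20, u4, u8.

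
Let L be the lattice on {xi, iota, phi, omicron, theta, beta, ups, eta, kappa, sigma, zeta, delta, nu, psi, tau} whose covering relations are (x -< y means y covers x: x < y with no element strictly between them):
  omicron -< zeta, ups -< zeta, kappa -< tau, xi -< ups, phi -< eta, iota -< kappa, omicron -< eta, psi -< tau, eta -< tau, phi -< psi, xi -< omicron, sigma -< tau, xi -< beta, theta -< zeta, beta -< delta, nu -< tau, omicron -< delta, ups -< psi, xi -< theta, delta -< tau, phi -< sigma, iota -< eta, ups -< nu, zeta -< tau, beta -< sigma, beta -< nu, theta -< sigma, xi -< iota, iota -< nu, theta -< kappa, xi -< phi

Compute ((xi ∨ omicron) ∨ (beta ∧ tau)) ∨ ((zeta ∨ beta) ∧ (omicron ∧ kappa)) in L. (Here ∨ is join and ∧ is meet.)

delta

xi ∨ omicron = omicron
beta ∧ tau = beta
omicron ∨ beta = delta
zeta ∨ beta = tau
omicron ∧ kappa = xi
tau ∧ xi = xi
delta ∨ xi = delta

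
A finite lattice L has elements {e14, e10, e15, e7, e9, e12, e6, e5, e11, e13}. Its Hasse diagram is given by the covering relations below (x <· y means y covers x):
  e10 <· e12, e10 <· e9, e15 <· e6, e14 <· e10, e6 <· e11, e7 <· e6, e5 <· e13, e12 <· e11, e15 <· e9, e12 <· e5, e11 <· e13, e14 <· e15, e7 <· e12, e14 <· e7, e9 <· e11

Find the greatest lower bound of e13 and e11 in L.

e11

Common lower bounds of {e13, e11}: e10, e11, e12, e14, e15, e6, e7, e9.
The greatest among these is e11.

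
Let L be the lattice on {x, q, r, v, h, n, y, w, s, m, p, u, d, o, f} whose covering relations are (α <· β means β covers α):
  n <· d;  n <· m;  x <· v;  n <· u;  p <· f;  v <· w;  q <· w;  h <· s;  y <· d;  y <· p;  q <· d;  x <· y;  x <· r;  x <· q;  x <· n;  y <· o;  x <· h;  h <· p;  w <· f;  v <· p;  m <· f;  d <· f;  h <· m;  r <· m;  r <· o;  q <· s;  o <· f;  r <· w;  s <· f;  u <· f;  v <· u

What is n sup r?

m

Common upper bounds of {n, r}: f, m.
The least among these is m.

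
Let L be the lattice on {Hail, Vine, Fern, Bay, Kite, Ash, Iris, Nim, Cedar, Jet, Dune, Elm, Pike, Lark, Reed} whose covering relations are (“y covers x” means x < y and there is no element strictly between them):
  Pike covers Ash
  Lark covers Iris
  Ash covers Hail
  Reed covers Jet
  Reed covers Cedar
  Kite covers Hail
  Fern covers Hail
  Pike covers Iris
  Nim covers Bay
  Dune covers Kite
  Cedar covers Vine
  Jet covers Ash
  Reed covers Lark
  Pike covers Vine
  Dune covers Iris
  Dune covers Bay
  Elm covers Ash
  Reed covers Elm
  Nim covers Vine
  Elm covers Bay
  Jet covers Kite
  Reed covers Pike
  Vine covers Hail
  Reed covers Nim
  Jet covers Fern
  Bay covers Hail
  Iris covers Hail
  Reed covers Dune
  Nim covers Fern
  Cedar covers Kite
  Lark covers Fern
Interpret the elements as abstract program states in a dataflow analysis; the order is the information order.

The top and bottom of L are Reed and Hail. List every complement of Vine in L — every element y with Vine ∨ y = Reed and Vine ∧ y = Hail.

Dune, Elm, Jet, Lark

Need y with Vine ∨ y = Reed and Vine ∧ y = Hail.
Checking each element gives: Dune, Elm, Jet, Lark.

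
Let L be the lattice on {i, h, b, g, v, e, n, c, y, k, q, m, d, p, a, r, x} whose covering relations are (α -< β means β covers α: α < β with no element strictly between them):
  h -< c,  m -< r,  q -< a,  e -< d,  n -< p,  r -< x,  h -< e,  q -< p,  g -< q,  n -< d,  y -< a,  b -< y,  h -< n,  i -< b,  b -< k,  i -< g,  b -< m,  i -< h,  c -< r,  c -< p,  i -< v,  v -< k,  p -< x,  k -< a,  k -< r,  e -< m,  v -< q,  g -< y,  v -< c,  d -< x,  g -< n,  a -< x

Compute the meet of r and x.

Common lower bounds of {r, x}: b, c, e, h, i, k, m, r, v.
The greatest among these is r.

r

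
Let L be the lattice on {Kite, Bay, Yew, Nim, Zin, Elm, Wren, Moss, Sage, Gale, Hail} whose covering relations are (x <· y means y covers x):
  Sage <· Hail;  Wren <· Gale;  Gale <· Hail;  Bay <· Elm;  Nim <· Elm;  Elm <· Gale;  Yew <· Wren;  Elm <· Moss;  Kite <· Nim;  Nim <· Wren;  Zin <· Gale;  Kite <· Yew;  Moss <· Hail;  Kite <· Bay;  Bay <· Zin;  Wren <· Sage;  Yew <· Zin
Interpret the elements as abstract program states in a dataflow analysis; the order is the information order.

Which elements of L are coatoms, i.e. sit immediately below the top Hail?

The coatoms are exactly the elements covered by Hail: Gale, Moss, Sage.

Gale, Moss, Sage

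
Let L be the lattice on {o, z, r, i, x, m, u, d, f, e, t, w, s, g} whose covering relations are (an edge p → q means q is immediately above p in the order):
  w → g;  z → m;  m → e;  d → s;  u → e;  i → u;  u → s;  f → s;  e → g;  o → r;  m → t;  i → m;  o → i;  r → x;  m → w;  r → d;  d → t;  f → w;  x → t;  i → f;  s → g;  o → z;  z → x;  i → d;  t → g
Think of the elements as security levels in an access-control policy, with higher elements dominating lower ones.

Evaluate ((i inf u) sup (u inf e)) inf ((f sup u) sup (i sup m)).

i ∧ u = i
u ∧ e = u
i ∨ u = u
f ∨ u = s
i ∨ m = m
s ∨ m = g
u ∧ g = u

u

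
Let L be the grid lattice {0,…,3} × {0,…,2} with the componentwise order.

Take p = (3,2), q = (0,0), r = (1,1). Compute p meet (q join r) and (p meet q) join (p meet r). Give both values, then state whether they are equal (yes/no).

q join r = (1,1), so p meet (q join r) = (3,2) meet (1,1) = (1,1).
p meet q = (0,0) and p meet r = (1,1), so (p meet q) join (p meet r) = (0,0) join (1,1) = (1,1).
Equal: yes.

(1,1); (1,1); yes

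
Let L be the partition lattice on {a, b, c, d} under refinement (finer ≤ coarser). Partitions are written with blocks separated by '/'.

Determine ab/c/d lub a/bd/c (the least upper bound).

The join of ab/c/d and a/bd/c merges any blocks that overlap across the partitions, giving abd/c.

abd/c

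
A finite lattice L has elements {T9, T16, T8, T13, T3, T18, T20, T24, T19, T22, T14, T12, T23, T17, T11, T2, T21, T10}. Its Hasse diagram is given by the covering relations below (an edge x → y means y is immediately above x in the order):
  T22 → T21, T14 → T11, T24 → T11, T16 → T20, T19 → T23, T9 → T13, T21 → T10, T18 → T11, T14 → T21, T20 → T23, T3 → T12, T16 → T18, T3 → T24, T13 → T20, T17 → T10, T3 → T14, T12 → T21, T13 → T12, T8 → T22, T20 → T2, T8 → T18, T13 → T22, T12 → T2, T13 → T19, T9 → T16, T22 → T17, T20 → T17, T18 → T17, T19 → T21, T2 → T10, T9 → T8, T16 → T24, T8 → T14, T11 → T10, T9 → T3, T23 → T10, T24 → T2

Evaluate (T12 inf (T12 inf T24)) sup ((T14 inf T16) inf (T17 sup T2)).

T12 ∧ T24 = T3
T12 ∧ T3 = T3
T14 ∧ T16 = T9
T17 ∨ T2 = T10
T9 ∧ T10 = T9
T3 ∨ T9 = T3

T3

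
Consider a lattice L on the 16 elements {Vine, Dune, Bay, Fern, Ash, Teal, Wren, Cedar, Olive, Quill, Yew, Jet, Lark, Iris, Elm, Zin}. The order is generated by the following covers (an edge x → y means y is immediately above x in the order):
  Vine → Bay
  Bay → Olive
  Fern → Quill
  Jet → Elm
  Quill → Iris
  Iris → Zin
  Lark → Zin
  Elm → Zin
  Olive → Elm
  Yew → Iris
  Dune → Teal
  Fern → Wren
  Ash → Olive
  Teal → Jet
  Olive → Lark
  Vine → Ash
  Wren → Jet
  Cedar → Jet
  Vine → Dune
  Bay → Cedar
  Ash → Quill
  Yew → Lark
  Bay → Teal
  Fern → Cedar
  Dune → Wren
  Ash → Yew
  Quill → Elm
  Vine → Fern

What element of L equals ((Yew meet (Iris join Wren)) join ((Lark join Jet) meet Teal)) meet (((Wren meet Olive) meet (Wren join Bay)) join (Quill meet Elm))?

Iris ∨ Wren = Zin
Yew ∧ Zin = Yew
Lark ∨ Jet = Zin
Zin ∧ Teal = Teal
Yew ∨ Teal = Zin
Wren ∧ Olive = Vine
Wren ∨ Bay = Jet
Vine ∧ Jet = Vine
Quill ∧ Elm = Quill
Vine ∨ Quill = Quill
Zin ∧ Quill = Quill

Quill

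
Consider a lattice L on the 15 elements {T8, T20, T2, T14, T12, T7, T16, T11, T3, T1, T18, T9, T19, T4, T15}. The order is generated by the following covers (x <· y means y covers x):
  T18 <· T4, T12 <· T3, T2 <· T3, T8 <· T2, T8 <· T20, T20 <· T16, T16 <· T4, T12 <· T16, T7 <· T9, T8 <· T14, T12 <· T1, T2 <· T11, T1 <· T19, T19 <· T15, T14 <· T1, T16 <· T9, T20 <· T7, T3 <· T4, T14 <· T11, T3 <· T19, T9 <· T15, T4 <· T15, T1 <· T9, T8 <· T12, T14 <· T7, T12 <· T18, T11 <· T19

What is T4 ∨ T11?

Common upper bounds of {T4, T11}: T15.
The least among these is T15.

T15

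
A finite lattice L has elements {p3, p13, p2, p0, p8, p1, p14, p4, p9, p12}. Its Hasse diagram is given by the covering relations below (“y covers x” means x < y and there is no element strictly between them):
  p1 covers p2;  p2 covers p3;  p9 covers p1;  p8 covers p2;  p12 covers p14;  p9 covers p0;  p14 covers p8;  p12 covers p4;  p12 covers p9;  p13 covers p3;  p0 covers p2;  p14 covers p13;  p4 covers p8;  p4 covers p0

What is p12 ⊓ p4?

p4

Common lower bounds of {p12, p4}: p0, p2, p3, p4, p8.
The greatest among these is p4.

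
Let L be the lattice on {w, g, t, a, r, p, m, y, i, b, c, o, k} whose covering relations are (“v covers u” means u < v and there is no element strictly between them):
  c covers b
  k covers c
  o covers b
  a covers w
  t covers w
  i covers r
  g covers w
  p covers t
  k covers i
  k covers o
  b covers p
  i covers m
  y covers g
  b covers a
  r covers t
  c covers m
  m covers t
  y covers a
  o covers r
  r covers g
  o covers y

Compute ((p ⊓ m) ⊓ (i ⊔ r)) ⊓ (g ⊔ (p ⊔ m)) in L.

p ∧ m = t
i ∨ r = i
t ∧ i = t
p ∨ m = c
g ∨ c = k
t ∧ k = t

t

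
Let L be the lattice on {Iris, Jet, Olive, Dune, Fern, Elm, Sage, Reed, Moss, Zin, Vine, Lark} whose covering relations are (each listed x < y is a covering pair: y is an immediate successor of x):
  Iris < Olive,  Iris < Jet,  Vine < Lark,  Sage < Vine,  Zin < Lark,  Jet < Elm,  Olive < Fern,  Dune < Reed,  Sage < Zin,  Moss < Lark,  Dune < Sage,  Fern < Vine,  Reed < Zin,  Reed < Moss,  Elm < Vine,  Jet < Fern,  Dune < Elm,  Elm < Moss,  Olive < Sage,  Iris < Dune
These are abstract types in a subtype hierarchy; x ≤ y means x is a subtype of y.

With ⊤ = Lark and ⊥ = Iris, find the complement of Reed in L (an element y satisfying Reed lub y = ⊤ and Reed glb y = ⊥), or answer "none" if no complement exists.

Need y with Reed ∨ y = Lark and Reed ∧ y = Iris.
Checking each element gives: Fern.

Fern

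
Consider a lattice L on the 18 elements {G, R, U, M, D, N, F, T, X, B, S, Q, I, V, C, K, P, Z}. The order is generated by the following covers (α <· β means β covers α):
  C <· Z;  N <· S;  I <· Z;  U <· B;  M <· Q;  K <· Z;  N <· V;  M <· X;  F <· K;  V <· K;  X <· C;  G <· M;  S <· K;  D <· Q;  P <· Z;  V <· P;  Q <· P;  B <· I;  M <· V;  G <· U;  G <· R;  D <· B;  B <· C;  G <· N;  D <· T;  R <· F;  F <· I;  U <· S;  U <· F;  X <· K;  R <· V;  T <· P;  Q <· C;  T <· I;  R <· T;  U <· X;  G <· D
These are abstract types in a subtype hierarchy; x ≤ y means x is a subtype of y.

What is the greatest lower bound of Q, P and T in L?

D

Common lower bounds of {Q, P, T}: D, G.
The greatest among these is D.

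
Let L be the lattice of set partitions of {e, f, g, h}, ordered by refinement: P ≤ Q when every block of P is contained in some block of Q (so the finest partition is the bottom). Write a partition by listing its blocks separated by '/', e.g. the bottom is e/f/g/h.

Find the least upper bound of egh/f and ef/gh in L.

efgh

The join of egh/f and ef/gh merges any blocks that overlap across the partitions, giving efgh.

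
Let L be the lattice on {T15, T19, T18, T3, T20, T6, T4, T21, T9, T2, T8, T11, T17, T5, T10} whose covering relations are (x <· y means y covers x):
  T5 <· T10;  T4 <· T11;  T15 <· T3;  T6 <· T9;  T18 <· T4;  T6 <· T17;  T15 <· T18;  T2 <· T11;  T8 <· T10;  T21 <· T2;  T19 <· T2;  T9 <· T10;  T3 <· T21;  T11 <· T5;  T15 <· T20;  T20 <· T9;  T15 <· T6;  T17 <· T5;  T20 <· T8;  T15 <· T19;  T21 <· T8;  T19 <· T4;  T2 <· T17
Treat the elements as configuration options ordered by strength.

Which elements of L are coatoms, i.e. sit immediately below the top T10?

The coatoms are exactly the elements covered by T10: T5, T8, T9.

T5, T8, T9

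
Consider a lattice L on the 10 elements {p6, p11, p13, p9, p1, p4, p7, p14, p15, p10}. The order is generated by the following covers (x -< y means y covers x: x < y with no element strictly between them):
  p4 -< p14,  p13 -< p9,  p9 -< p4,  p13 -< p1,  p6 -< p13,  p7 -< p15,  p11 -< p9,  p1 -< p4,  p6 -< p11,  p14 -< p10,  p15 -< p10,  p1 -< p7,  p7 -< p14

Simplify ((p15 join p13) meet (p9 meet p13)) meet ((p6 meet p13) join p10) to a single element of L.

p15 ∨ p13 = p15
p9 ∧ p13 = p13
p15 ∧ p13 = p13
p6 ∧ p13 = p6
p6 ∨ p10 = p10
p13 ∧ p10 = p13

p13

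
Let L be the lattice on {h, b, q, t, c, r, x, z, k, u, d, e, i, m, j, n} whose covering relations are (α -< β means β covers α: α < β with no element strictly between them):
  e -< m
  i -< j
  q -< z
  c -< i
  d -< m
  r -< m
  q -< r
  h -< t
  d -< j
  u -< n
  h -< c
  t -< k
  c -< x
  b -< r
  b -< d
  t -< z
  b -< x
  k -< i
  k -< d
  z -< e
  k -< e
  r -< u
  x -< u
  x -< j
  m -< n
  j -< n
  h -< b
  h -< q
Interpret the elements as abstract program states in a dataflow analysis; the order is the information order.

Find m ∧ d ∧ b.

b

Common lower bounds of {m, d, b}: b, h.
The greatest among these is b.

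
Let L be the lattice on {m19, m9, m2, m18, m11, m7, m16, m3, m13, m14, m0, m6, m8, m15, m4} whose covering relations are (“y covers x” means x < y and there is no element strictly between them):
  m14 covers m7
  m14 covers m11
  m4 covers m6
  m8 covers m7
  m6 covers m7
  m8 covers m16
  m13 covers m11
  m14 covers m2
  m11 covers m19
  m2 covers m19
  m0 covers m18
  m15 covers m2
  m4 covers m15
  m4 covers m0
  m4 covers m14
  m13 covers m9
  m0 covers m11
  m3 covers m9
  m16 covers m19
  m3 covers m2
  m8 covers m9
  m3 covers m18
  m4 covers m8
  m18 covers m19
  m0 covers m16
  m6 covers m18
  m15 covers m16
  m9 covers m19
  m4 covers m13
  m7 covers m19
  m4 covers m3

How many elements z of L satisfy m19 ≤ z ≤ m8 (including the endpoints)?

5

The interval [m19, m8] = {m16, m19, m7, m8, m9}, which has 5 elements.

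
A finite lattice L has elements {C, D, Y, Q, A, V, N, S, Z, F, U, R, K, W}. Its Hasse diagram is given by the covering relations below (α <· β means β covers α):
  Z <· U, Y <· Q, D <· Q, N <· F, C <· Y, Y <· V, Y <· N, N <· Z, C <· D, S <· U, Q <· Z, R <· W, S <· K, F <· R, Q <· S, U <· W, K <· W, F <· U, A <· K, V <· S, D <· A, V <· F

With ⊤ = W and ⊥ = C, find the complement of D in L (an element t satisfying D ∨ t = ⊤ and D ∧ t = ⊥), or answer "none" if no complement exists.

Need t with D ∨ t = W and D ∧ t = C.
Checking each element gives: R.

R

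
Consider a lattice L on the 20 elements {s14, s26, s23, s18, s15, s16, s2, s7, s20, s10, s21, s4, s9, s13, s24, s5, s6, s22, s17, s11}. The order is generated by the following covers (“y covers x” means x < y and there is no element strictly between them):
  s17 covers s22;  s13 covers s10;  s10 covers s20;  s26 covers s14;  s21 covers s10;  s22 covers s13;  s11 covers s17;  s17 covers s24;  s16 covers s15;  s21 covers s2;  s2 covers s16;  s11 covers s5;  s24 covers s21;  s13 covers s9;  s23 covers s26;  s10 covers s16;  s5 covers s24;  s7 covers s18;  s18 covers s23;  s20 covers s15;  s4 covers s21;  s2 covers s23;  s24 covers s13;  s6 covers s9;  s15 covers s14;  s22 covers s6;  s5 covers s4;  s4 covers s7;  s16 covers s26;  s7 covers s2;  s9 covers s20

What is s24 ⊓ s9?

Common lower bounds of {s24, s9}: s14, s15, s20, s9.
The greatest among these is s9.

s9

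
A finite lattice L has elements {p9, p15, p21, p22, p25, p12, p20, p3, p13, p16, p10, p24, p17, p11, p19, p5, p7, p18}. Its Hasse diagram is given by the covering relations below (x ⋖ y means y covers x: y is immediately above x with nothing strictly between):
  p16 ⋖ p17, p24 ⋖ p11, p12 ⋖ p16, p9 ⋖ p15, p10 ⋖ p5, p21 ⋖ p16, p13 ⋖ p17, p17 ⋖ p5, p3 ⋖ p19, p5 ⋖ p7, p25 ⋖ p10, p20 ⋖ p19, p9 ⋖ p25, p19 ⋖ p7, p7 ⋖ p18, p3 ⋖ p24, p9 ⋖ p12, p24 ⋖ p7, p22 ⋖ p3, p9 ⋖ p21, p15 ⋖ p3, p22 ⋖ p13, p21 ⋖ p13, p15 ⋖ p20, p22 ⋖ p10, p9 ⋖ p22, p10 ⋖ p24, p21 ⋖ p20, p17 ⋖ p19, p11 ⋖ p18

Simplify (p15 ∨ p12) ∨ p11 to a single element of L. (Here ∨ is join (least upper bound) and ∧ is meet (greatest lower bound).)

p18

p15 ∨ p12 = p19
p19 ∨ p11 = p18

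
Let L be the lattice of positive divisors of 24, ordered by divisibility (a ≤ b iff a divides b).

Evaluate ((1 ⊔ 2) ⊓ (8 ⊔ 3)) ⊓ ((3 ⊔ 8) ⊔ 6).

1 ∨ 2 = 2
8 ∨ 3 = 24
2 ∧ 24 = 2
3 ∨ 8 = 24
24 ∨ 6 = 24
2 ∧ 24 = 2

2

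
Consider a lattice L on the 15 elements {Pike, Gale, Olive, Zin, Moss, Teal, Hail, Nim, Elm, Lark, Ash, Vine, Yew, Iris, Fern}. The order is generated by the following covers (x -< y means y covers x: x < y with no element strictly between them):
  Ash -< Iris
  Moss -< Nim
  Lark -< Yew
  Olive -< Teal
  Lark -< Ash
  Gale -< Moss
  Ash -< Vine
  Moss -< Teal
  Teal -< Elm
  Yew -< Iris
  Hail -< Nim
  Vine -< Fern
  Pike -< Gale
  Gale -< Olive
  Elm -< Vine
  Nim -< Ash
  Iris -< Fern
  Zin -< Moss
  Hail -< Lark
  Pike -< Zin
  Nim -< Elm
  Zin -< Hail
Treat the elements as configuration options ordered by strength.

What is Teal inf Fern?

Teal

Common lower bounds of {Teal, Fern}: Gale, Moss, Olive, Pike, Teal, Zin.
The greatest among these is Teal.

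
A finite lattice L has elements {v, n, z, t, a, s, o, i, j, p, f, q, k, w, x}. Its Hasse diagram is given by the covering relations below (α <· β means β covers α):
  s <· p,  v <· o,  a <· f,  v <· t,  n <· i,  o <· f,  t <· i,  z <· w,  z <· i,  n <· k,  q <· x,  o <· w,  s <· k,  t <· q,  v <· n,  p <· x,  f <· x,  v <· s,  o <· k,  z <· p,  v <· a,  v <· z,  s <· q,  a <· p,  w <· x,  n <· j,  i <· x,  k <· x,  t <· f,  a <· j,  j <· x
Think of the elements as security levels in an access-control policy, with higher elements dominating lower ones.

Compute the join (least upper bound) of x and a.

Common upper bounds of {x, a}: x.
The least among these is x.

x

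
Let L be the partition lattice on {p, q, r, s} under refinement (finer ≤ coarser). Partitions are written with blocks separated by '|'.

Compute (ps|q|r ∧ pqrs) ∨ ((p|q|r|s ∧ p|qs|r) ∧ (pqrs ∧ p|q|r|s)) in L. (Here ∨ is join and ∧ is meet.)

ps|q|r

ps|q|r ∧ pqrs = ps|q|r
p|q|r|s ∧ p|qs|r = p|q|r|s
pqrs ∧ p|q|r|s = p|q|r|s
p|q|r|s ∧ p|q|r|s = p|q|r|s
ps|q|r ∨ p|q|r|s = ps|q|r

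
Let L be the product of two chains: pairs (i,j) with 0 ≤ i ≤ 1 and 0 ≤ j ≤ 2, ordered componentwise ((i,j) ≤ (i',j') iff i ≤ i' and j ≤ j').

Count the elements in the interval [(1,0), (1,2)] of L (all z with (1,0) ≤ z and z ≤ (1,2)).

The interval [(1,0), (1,2)] = {(1,0), (1,1), (1,2)}, which has 3 elements.

3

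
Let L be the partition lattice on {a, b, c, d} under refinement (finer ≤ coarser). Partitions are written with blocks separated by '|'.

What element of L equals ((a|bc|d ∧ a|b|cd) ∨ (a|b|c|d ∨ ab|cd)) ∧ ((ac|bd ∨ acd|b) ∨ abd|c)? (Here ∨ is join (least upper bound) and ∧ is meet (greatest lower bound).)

ab|cd

a|bc|d ∧ a|b|cd = a|b|c|d
a|b|c|d ∨ ab|cd = ab|cd
a|b|c|d ∨ ab|cd = ab|cd
ac|bd ∨ acd|b = abcd
abcd ∨ abd|c = abcd
ab|cd ∧ abcd = ab|cd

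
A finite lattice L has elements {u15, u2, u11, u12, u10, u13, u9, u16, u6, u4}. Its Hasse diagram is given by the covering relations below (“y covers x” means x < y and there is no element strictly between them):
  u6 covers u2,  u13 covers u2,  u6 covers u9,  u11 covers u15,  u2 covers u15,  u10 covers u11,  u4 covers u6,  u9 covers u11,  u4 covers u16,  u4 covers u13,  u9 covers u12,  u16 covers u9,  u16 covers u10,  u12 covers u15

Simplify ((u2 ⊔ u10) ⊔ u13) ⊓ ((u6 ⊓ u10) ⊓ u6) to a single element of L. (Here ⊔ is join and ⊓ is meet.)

u11

u2 ∨ u10 = u4
u4 ∨ u13 = u4
u6 ∧ u10 = u11
u11 ∧ u6 = u11
u4 ∧ u11 = u11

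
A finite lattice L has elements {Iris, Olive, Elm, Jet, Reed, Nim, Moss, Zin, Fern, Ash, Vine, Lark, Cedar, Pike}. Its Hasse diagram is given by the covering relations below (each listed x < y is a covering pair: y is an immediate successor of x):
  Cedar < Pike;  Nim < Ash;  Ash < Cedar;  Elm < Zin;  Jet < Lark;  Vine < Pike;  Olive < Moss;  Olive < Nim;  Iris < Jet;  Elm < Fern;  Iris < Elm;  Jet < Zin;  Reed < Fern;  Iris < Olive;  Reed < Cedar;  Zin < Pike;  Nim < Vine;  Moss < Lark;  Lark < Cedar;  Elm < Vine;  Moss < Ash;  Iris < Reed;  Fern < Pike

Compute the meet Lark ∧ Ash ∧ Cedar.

Common lower bounds of {Lark, Ash, Cedar}: Iris, Moss, Olive.
The greatest among these is Moss.

Moss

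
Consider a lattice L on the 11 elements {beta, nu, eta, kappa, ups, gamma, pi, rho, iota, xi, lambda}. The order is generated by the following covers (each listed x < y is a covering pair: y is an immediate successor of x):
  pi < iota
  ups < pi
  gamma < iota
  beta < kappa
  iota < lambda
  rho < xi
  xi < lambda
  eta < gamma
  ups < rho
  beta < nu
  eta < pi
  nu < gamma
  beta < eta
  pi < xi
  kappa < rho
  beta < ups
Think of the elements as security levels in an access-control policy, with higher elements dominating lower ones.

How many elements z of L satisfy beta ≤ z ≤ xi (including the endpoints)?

7

The interval [beta, xi] = {beta, eta, kappa, pi, rho, ups, xi}, which has 7 elements.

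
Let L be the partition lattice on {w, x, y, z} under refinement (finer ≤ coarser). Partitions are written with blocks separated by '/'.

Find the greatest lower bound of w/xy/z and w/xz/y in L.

The meet (common refinement) of w/xy/z and w/xz/y intersects blocks pairwise, giving w/x/y/z.

w/x/y/z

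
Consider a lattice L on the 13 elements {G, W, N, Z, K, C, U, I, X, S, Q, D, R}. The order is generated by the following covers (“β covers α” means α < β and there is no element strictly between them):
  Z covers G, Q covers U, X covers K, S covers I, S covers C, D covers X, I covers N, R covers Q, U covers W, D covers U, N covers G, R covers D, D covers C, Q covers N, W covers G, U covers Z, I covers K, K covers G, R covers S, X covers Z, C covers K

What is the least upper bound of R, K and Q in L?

R

Common upper bounds of {R, K, Q}: R.
The least among these is R.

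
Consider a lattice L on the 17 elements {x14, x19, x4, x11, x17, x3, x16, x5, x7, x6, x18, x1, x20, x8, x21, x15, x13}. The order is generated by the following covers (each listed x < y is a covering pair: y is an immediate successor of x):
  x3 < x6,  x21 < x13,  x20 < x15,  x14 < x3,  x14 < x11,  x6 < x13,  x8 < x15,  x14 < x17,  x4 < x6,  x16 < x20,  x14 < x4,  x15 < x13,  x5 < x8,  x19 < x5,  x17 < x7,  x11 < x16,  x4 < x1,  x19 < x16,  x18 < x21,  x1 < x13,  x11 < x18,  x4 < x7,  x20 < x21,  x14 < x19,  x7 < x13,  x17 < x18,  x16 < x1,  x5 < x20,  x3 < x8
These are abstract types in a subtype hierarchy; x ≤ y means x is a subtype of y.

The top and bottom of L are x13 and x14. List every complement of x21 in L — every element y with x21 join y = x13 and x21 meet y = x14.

x3, x4, x6

Need y with x21 ∨ y = x13 and x21 ∧ y = x14.
Checking each element gives: x3, x4, x6.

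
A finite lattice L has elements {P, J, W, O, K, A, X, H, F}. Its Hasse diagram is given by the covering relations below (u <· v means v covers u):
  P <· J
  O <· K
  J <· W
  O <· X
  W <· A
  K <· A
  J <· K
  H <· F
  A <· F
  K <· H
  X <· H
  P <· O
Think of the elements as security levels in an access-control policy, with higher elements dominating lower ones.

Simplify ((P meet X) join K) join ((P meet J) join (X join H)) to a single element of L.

H

P ∧ X = P
P ∨ K = K
P ∧ J = P
X ∨ H = H
P ∨ H = H
K ∨ H = H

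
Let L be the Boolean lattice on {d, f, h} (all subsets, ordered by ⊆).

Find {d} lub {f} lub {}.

Under ⊆, join is union: {d} ∪ {f} ∪ {} = {d,f}.

{d,f}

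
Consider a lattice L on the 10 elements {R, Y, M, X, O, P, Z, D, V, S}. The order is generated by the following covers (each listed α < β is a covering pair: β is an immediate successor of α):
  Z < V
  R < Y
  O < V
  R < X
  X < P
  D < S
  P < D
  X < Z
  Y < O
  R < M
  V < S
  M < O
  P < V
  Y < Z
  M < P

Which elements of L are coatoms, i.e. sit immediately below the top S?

The coatoms are exactly the elements covered by S: D, V.

D, V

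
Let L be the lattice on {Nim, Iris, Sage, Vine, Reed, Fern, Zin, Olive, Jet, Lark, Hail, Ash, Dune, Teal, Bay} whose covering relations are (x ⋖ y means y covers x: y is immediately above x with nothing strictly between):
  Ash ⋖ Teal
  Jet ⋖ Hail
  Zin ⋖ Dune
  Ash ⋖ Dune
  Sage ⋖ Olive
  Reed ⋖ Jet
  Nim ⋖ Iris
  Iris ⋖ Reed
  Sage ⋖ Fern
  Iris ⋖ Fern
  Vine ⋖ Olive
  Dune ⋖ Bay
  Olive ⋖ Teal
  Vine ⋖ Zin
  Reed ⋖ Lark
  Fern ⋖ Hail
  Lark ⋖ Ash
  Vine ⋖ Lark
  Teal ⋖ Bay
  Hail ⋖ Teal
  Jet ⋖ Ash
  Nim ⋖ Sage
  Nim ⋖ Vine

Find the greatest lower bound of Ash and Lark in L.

Common lower bounds of {Ash, Lark}: Iris, Lark, Nim, Reed, Vine.
The greatest among these is Lark.

Lark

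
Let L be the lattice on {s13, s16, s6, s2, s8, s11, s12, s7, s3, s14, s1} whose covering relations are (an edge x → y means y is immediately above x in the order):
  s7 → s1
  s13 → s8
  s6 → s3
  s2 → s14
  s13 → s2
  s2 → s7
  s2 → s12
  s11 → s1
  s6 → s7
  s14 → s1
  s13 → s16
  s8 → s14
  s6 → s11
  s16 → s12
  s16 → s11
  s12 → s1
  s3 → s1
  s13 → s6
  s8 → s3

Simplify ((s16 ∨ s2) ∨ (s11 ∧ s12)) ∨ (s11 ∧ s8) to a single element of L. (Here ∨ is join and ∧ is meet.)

s16 ∨ s2 = s12
s11 ∧ s12 = s16
s12 ∨ s16 = s12
s11 ∧ s8 = s13
s12 ∨ s13 = s12

s12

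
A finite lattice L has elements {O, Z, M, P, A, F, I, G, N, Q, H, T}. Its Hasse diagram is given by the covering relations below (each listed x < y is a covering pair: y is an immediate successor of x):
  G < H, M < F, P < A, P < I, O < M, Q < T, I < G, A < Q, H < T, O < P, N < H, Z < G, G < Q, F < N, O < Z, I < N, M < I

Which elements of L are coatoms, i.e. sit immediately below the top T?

H, Q

The coatoms are exactly the elements covered by T: H, Q.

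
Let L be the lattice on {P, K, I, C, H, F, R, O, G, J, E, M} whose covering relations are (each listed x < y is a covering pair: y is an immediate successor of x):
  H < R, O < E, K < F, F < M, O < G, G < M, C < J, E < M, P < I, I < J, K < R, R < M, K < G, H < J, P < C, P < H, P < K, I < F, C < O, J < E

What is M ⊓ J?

J

Common lower bounds of {M, J}: C, H, I, J, P.
The greatest among these is J.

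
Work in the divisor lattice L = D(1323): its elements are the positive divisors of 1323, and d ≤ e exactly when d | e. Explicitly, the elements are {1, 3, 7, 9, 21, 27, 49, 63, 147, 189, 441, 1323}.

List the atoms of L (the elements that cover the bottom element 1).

3, 7

The atoms are exactly the elements that cover 1: 3, 7.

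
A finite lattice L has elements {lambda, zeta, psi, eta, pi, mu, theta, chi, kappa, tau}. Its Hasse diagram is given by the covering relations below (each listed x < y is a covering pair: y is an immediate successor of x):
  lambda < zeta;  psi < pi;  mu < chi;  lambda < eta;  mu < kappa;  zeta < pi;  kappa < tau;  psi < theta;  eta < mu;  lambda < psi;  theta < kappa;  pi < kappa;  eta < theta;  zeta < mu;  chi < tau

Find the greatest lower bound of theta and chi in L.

Common lower bounds of {theta, chi}: eta, lambda.
The greatest among these is eta.

eta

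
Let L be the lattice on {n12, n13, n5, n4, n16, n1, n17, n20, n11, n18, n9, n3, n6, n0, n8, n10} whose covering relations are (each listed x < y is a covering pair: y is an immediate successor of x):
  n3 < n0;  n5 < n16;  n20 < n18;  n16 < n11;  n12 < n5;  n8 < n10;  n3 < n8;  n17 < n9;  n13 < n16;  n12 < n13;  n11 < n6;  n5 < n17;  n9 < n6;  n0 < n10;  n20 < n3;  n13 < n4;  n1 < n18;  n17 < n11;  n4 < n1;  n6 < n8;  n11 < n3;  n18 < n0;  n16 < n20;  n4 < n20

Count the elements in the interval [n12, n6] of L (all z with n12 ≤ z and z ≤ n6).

8

The interval [n12, n6] = {n11, n12, n13, n16, n17, n5, n6, n9}, which has 8 elements.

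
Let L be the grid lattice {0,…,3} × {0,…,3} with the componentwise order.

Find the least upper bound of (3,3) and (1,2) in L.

Common upper bounds of {(3,3), (1,2)}: (3,3).
The least among these is (3,3).

(3,3)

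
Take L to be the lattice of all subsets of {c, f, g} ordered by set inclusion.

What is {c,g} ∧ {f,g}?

Under ⊆, meet is intersection: {c,g} ∩ {f,g} = {g}.

{g}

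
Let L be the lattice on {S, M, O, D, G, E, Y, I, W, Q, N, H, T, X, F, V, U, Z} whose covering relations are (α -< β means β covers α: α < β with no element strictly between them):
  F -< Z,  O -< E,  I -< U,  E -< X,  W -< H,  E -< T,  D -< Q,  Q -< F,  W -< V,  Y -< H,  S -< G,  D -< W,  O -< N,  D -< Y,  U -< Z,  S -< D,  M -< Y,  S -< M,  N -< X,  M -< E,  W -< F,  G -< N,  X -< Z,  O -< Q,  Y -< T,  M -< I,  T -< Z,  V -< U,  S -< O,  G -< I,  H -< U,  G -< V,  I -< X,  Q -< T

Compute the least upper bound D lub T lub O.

T

Common upper bounds of {D, T, O}: T, Z.
The least among these is T.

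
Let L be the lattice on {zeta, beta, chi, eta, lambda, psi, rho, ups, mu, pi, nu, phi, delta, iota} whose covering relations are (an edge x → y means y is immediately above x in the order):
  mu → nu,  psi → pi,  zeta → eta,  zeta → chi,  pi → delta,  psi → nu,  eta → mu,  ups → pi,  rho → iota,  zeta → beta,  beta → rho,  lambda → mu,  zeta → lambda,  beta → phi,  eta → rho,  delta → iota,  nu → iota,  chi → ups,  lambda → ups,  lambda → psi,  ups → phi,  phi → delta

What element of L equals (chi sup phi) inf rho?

chi ∨ phi = phi
phi ∧ rho = beta

beta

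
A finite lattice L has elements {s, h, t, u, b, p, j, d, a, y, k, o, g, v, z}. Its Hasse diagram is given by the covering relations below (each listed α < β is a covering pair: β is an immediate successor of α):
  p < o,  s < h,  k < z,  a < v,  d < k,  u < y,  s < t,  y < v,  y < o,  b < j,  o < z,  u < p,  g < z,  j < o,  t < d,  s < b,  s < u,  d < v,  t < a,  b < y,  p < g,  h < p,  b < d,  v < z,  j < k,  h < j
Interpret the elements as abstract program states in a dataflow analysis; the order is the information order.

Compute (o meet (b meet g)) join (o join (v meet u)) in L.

o

b ∧ g = s
o ∧ s = s
v ∧ u = u
o ∨ u = o
s ∨ o = o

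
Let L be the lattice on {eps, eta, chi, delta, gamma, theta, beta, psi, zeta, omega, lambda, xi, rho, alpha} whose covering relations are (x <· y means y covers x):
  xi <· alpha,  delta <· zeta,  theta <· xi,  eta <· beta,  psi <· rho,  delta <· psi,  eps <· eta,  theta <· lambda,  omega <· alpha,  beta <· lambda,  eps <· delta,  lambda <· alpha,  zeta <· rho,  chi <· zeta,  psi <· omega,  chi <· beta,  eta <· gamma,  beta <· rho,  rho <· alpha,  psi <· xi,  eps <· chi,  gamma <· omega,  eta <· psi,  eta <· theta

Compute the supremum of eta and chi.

Common upper bounds of {eta, chi}: alpha, beta, lambda, rho.
The least among these is beta.

beta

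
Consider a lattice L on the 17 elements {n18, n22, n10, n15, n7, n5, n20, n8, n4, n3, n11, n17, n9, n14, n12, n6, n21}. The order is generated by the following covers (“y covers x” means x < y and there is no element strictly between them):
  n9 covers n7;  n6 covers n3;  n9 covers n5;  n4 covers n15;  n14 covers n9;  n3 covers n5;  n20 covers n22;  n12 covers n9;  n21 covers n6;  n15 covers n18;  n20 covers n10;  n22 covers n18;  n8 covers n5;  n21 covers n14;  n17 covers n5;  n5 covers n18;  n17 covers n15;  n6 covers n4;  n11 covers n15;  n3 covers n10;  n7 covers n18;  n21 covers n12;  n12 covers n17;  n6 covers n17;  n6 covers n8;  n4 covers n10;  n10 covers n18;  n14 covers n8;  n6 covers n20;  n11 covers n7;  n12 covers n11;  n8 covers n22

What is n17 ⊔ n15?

n17

Common upper bounds of {n17, n15}: n12, n17, n21, n6.
The least among these is n17.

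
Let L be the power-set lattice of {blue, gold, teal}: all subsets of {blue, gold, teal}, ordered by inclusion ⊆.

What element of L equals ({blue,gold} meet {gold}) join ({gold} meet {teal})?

{blue,gold} ∧ {gold} = {gold}
{gold} ∧ {teal} = ∅
{gold} ∨ ∅ = {gold}

{gold}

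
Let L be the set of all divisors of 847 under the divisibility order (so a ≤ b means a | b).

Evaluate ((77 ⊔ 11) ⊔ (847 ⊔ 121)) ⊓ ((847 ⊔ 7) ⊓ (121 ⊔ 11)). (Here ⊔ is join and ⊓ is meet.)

77 ∨ 11 = 77
847 ∨ 121 = 847
77 ∨ 847 = 847
847 ∨ 7 = 847
121 ∨ 11 = 121
847 ∧ 121 = 121
847 ∧ 121 = 121

121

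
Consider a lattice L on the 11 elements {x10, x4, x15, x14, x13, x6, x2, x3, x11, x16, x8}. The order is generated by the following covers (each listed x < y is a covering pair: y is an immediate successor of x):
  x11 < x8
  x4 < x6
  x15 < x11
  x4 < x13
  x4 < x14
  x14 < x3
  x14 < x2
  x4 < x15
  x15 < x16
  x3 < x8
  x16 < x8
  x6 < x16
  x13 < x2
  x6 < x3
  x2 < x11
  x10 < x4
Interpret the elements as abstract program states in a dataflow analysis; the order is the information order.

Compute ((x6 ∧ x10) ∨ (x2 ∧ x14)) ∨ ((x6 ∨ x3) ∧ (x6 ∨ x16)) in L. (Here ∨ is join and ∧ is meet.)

x3

x6 ∧ x10 = x10
x2 ∧ x14 = x14
x10 ∨ x14 = x14
x6 ∨ x3 = x3
x6 ∨ x16 = x16
x3 ∧ x16 = x6
x14 ∨ x6 = x3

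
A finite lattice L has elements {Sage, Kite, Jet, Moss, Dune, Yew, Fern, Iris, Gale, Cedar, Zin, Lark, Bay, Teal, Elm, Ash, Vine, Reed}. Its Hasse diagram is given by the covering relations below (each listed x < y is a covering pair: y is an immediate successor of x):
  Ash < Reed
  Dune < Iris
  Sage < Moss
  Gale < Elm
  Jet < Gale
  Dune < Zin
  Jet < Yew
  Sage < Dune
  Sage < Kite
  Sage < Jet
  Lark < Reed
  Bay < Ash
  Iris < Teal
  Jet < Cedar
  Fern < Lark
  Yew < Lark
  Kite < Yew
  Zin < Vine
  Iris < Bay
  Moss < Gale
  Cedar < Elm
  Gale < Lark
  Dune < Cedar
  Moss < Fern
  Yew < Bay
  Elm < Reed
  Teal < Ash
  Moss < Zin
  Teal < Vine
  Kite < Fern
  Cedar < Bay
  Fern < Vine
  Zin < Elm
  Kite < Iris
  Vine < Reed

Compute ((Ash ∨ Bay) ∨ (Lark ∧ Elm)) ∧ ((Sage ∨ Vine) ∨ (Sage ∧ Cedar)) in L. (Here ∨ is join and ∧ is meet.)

Vine

Ash ∨ Bay = Ash
Lark ∧ Elm = Gale
Ash ∨ Gale = Reed
Sage ∨ Vine = Vine
Sage ∧ Cedar = Sage
Vine ∨ Sage = Vine
Reed ∧ Vine = Vine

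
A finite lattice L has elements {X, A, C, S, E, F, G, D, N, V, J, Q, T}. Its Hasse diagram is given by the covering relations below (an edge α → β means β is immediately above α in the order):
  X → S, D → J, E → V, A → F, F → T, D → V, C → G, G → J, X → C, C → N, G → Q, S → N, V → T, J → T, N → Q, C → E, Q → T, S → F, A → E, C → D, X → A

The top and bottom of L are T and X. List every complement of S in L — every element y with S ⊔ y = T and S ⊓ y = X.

Need y with S ∨ y = T and S ∧ y = X.
Checking each element gives: D, E, J, V.

D, E, J, V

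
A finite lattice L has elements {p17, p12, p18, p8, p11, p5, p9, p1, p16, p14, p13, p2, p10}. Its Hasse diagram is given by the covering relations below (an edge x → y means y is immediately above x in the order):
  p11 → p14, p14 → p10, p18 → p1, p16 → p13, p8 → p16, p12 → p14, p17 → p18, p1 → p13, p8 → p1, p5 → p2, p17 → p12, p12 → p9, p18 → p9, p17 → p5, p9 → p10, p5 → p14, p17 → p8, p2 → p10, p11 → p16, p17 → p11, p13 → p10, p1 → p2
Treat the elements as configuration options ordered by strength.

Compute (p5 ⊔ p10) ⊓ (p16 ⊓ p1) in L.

p8

p5 ∨ p10 = p10
p16 ∧ p1 = p8
p10 ∧ p8 = p8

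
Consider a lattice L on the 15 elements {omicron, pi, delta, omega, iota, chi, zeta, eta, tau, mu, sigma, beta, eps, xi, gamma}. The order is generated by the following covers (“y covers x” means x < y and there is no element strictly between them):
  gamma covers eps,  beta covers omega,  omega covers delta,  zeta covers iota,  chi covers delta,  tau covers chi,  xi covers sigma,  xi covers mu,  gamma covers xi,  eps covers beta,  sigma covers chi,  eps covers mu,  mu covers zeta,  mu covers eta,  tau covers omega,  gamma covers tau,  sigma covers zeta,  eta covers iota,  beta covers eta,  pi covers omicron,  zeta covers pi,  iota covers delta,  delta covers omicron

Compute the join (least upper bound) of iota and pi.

zeta

Common upper bounds of {iota, pi}: eps, gamma, mu, sigma, xi, zeta.
The least among these is zeta.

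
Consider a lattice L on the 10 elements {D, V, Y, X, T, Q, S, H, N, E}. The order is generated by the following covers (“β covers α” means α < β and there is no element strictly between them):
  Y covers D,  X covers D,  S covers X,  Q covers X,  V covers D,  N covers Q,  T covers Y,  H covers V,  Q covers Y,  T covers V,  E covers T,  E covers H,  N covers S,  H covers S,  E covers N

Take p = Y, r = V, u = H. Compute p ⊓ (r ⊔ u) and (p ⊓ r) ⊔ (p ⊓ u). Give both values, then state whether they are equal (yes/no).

D; D; yes

r ⊔ u = H, so p ⊓ (r ⊔ u) = Y ⊓ H = D.
p ⊓ r = D and p ⊓ u = D, so (p ⊓ r) ⊔ (p ⊓ u) = D ⊔ D = D.
Equal: yes.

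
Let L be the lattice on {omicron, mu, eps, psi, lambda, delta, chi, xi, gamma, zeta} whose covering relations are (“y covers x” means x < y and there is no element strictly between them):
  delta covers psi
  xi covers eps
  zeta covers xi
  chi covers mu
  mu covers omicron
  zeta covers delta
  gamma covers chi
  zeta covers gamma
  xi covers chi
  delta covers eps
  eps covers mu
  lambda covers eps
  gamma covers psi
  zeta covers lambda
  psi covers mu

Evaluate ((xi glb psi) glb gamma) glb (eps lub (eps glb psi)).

mu

xi ∧ psi = mu
mu ∧ gamma = mu
eps ∧ psi = mu
eps ∨ mu = eps
mu ∧ eps = mu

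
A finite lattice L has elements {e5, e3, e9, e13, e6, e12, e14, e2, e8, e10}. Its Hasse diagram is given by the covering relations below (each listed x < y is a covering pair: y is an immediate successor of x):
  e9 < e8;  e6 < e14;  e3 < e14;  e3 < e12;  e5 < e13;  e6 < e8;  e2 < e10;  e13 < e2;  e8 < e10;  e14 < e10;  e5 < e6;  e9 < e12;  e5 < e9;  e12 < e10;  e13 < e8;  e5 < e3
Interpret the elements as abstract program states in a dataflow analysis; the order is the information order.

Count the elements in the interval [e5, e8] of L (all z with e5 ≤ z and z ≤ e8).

The interval [e5, e8] = {e13, e5, e6, e8, e9}, which has 5 elements.

5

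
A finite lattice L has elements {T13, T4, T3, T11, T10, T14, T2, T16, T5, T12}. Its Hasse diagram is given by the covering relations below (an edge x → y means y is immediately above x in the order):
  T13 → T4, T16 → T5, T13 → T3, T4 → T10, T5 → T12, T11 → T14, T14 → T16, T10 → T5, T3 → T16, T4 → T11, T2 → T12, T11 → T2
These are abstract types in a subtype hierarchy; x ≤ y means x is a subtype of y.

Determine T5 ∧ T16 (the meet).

T16

Common lower bounds of {T5, T16}: T11, T13, T14, T16, T3, T4.
The greatest among these is T16.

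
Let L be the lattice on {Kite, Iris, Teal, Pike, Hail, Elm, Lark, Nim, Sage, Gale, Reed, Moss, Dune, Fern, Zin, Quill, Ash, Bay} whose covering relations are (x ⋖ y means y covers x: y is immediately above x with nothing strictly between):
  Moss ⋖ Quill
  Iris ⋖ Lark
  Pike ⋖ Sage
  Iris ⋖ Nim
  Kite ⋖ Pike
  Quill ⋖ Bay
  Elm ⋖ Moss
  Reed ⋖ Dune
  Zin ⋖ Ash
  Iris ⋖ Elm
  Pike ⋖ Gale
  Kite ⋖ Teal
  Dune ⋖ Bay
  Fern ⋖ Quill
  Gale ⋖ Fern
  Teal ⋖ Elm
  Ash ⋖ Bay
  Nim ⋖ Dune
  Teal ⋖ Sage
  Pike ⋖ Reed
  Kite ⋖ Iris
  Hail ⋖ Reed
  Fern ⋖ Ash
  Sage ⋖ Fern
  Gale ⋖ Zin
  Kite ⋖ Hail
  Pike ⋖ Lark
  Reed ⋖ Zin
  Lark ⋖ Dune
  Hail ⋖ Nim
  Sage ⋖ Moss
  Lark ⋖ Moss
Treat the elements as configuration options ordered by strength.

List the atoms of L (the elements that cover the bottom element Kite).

The atoms are exactly the elements that cover Kite: Hail, Iris, Pike, Teal.

Hail, Iris, Pike, Teal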